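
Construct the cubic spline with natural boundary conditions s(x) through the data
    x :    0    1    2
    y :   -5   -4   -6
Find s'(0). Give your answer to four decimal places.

1.7500

With M_i denoting the second derivative at x_i, h_i = 1, 1, and Δ_i = (y_(i+1) − y_i)/h_i = 1, -2:
  1·M_0 + 4·M_1 + 1·M_2 = 6(Δ_1 - Δ_0) = -18
Natural end conditions: M_0 = M_2 = 0.
Hence M_0 = 0, M_1 = -9/2, M_2 = 0.
On [0, 1], s'(x) = b_0 + 2c_0·x + 3d_0·x² with b_0 = Δ_0 - h_0(2M_0 + M_1)/6 = 7/4, c_0 = M_0/2 = 0, d_0 = (M_1 - M_0)/(6h_0) = -3/4. So s'(0) = 7/4.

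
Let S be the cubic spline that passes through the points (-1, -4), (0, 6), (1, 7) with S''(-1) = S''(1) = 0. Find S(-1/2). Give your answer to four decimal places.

With m_i denoting the second derivative at x_i, h_i = 1, 1, and Δ_i = (y_(i+1) − y_i)/h_i = 10, 1:
  1·m_0 + 4·m_1 + 1·m_2 = 6(Δ_1 - Δ_0) = -54
Natural end conditions: m_0 = m_2 = 0.
Forward elimination and back-substitution give m_0 = 0, m_1 = -27/2, m_2 = 0.
On [-1, 0], S(t) = -4 + 49/4·(t + 1) + 0·(t + 1)² - 9/4·(t + 1)³.
With (t + 1) = 1/2: S(-1/2) = 59/32.

1.8438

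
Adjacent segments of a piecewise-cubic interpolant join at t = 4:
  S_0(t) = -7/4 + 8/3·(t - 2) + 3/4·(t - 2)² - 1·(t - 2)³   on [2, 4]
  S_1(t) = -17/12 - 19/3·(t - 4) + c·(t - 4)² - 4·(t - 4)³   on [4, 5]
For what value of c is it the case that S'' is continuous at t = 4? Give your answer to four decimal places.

-5.2500

S_0''(t) = 3/2 - 6·(t - 2), so S_0''(4) = -21/2. On the right, S_1''(4) = 2c, so c = -21/4.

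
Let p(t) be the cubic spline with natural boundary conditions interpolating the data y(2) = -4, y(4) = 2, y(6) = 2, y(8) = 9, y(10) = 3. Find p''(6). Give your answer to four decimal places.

5.0357

With m_i denoting the second derivative at x_i, h_i = 2, 2, 2, 2, and Δ_i = (y_(i+1) − y_i)/h_i = 3, 0, 7/2, -3:
  2·m_0 + 8·m_1 + 2·m_2 = 6(Δ_1 - Δ_0) = -18
  2·m_1 + 8·m_2 + 2·m_3 = 6(Δ_2 - Δ_1) = 21
  2·m_2 + 8·m_3 + 2·m_4 = 6(Δ_3 - Δ_2) = -39
Natural end conditions: m_0 = m_4 = 0.
Hence m_0 = 0, m_1 = -393/112, m_2 = 141/28, m_3 = -687/112, m_4 = 0.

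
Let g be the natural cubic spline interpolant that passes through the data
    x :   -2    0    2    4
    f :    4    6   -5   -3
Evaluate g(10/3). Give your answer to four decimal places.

Write m_i for g''(x_i). With h_i = 2, 2, 2 and divided differences Δ_i = 1, -11/2, 1, the continuity of g' gives the tridiagonal system
  2·m_0 + 8·m_1 + 2·m_2 = 6(Δ_1 - Δ_0) = -39
  2·m_1 + 8·m_2 + 2·m_3 = 6(Δ_2 - Δ_1) = 39
Natural end conditions: m_0 = m_3 = 0.
Solving the tridiagonal system: m_0 = 0, m_1 = -13/2, m_2 = 13/2, m_3 = 0.
On [2, 4], g(x) = -5 - 10/3·(x - 2) + 13/4·(x - 2)² - 13/24·(x - 2)³.
With (x - 2) = 4/3: g(10/3) = -401/81.

-4.9506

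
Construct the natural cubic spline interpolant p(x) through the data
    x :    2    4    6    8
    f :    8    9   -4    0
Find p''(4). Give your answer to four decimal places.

With M_i denoting the second derivative at x_i, h_i = 2, 2, 2, and Δ_i = (y_(i+1) − y_i)/h_i = 1/2, -13/2, 2:
  2·M_0 + 8·M_1 + 2·M_2 = 6(Δ_1 - Δ_0) = -42
  2·M_1 + 8·M_2 + 2·M_3 = 6(Δ_2 - Δ_1) = 51
Natural end conditions: M_0 = M_3 = 0.
Hence M_0 = 0, M_1 = -73/10, M_2 = 41/5, M_3 = 0.

-7.3000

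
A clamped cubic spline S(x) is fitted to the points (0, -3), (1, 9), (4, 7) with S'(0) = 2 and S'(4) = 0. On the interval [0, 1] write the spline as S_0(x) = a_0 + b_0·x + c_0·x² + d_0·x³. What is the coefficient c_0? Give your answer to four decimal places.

19.5000

Let M_i = S''(x_i). Step sizes h_i = 1, 3; slopes of the chords Δ_i = (y_(i+1) - y_i)/h_i = 12, -2/3.
  1·M_0 + 8·M_1 + 3·M_2 = 6(Δ_1 - Δ_0) = -76
Clamped end conditions give two more equations: 2h_0·M_0 + h_0·M_1 = 6(Δ_0 - S'(0)) = 60 and h_1·M_1 + 2h_1·M_2 = 6(S'(4) - Δ_1) = 4.
Hence M_0 = 39, M_1 = -18, M_2 = 29/3.
On [0, 1], with S_0(x) = a_0 + b_0·x + c_0·x² + d_0·x³: c_0 = M_0/2 = 39/2, d_0 = (M_1 - M_0)/(6h_0) = -19/2, b_0 = Δ_0 - h_0(2M_0 + M_1)/6 = 2.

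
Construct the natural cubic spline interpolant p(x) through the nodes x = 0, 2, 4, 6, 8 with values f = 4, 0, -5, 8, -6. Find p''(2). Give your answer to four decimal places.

-3.0536

Write M_i for p''(x_i). With h_i = 2, 2, 2, 2 and divided differences Δ_i = -2, -5/2, 13/2, -7, the continuity of p' gives the tridiagonal system
  2·M_0 + 8·M_1 + 2·M_2 = 6(Δ_1 - Δ_0) = -3
  2·M_1 + 8·M_2 + 2·M_3 = 6(Δ_2 - Δ_1) = 54
  2·M_2 + 8·M_3 + 2·M_4 = 6(Δ_3 - Δ_2) = -81
Natural end conditions: M_0 = M_4 = 0.
Forward elimination and back-substitution give M_0 = 0, M_1 = -171/56, M_2 = 75/7, M_3 = -717/56, M_4 = 0.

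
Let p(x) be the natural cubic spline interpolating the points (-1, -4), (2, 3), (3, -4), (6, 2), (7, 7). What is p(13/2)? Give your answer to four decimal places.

Let m_i = p''(x_i). Step sizes h_i = 3, 1, 3, 1; slopes of the chords Δ_i = (y_(i+1) - y_i)/h_i = 7/3, -7, 2, 5.
  3·m_0 + 8·m_1 + 1·m_2 = 6(Δ_1 - Δ_0) = -56
  1·m_1 + 8·m_2 + 3·m_3 = 6(Δ_2 - Δ_1) = 54
  3·m_2 + 8·m_3 + 1·m_4 = 6(Δ_3 - Δ_2) = 18
Natural end conditions: m_0 = m_4 = 0.
Hence m_0 = 0, m_1 = -1729/216, m_2 = 217/27, m_3 = -55/72, m_4 = 0.
On [6, 7], p(x) = 2 + 1135/216·(x - 6) - 55/144·(x - 6)² + 55/432·(x - 6)³.
With (x - 6) = 1/2: p(13/2) = 5239/1152.

4.5477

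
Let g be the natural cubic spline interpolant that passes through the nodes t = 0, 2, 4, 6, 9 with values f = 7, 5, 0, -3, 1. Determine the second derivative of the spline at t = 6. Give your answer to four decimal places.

Let M_i = g''(x_i). Step sizes h_i = 2, 2, 2, 3; slopes of the chords Δ_i = (y_(i+1) - y_i)/h_i = -1, -5/2, -3/2, 4/3.
  2·M_0 + 8·M_1 + 2·M_2 = 6(Δ_1 - Δ_0) = -9
  2·M_1 + 8·M_2 + 2·M_3 = 6(Δ_2 - Δ_1) = 6
  2·M_2 + 10·M_3 + 3·M_4 = 6(Δ_3 - Δ_2) = 17
Natural end conditions: M_0 = M_4 = 0.
Solving: M_0 = 0, M_1 = -92/71, M_2 = 97/142, M_3 = 111/71, M_4 = 0.

1.5634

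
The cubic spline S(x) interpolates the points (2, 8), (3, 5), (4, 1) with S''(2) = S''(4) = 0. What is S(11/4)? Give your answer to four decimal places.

Put M_i = S'' at the i-th knot. Here h = (1, 1) and Δ = (-3, -4), so the interior equations h_(i-1)·M_(i-1) + 2(h_(i-1)+h_i)·M_i + h_i·M_(i+1) = 6(Δ_i − Δ_(i-1)) read
  1·M_0 + 4·M_1 + 1·M_2 = 6(Δ_1 - Δ_0) = -6
Natural end conditions: M_0 = M_2 = 0.
Forward elimination and back-substitution give M_0 = 0, M_1 = -3/2, M_2 = 0.
On [2, 3], S(x) = 8 - 11/4·(x - 2) + 0·(x - 2)² - 1/4·(x - 2)³.
With (x - 2) = 3/4: S(11/4) = 1493/256.

5.8320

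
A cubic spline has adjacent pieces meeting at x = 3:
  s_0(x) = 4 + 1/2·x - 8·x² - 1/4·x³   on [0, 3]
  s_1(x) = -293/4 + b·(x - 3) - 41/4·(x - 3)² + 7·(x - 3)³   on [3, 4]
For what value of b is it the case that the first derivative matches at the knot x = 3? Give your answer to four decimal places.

-54.2500

s_0'(x) = 1/2 - 16·x - 3/4·x², so s_0'(3) = -217/4. On the right, s_1'(3) = b, so b = -217/4.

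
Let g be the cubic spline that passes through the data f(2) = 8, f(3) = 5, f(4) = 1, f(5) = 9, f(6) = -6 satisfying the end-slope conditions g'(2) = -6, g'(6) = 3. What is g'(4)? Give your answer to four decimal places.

6.2143

Put σ_i = g'' at the i-th knot. Here h = (1, 1, 1, 1) and Δ = (-3, -4, 8, -15), so the interior equations h_(i-1)·σ_(i-1) + 2(h_(i-1)+h_i)·σ_i + h_i·σ_(i+1) = 6(Δ_i − Δ_(i-1)) read
  1·σ_0 + 4·σ_1 + 1·σ_2 = 6(Δ_1 - Δ_0) = -6
  1·σ_1 + 4·σ_2 + 1·σ_3 = 6(Δ_2 - Δ_1) = 72
  1·σ_2 + 4·σ_3 + 1·σ_4 = 6(Δ_3 - Δ_2) = -138
Clamped end conditions give two more equations: 2h_0·σ_0 + h_0·σ_1 = 6(Δ_0 - g'(2)) = 18 and h_3·σ_3 + 2h_3·σ_4 = 6(g'(6) - Δ_3) = 108.
Forward elimination and back-substitution give σ_0 = 465/28, σ_1 = -213/14, σ_2 = 153/4, σ_3 = -921/14, σ_4 = 2433/28.
On [4, 5], g'(x) = b_2 + 2c_2·(x - 4) + 3d_2·(x - 4)² with b_2 = Δ_2 - h_2(2σ_2 + σ_3)/6 = 87/14, c_2 = σ_2/2 = 153/8, d_2 = (σ_3 - σ_2)/(6h_2) = -971/56. So g'(4) = 87/14.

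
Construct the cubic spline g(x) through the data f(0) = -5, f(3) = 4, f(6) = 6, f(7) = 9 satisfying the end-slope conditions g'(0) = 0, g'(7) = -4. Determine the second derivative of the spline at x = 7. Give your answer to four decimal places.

Let M_i = g''(x_i). Step sizes h_i = 3, 3, 1; slopes of the chords Δ_i = (y_(i+1) - y_i)/h_i = 3, 2/3, 3.
  3·M_0 + 12·M_1 + 3·M_2 = 6(Δ_1 - Δ_0) = -14
  3·M_1 + 8·M_2 + 1·M_3 = 6(Δ_2 - Δ_1) = 14
Clamped end conditions give two more equations: 2h_0·M_0 + h_0·M_1 = 6(Δ_0 - g'(0)) = 18 and h_2·M_2 + 2h_2·M_3 = 6(g'(7) - Δ_2) = -42.
Solving: M_0 = 464/93, M_1 = -370/93, M_2 = 194/31, M_3 = -748/31.

-24.1290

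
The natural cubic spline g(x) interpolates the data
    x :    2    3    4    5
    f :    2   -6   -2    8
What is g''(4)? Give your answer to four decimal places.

4.8000

Put M_i = g'' at the i-th knot. Here h = (1, 1, 1) and Δ = (-8, 4, 10), so the interior equations h_(i-1)·M_(i-1) + 2(h_(i-1)+h_i)·M_i + h_i·M_(i+1) = 6(Δ_i − Δ_(i-1)) read
  1·M_0 + 4·M_1 + 1·M_2 = 6(Δ_1 - Δ_0) = 72
  1·M_1 + 4·M_2 + 1·M_3 = 6(Δ_2 - Δ_1) = 36
Natural end conditions: M_0 = M_3 = 0.
Hence M_0 = 0, M_1 = 84/5, M_2 = 24/5, M_3 = 0.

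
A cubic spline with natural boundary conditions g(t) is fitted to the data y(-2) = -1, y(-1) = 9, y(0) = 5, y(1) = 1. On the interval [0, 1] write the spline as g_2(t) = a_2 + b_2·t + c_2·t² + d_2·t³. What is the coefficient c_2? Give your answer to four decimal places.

Let m_i = g''(x_i). Step sizes h_i = 1, 1, 1; slopes of the chords Δ_i = (y_(i+1) - y_i)/h_i = 10, -4, -4.
  1·m_0 + 4·m_1 + 1·m_2 = 6(Δ_1 - Δ_0) = -84
  1·m_1 + 4·m_2 + 1·m_3 = 6(Δ_2 - Δ_1) = 0
Natural end conditions: m_0 = m_3 = 0.
Hence m_0 = 0, m_1 = -112/5, m_2 = 28/5, m_3 = 0.
On [0, 1], with g_2(t) = a_2 + b_2·t + c_2·t² + d_2·t³: c_2 = m_2/2 = 14/5, d_2 = (m_3 - m_2)/(6h_2) = -14/15, b_2 = Δ_2 - h_2(2m_2 + m_3)/6 = -88/15.

2.8000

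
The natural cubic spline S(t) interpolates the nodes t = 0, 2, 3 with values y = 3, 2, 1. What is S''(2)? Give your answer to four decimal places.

Let m_i = S''(x_i). Step sizes h_i = 2, 1; slopes of the chords Δ_i = (y_(i+1) - y_i)/h_i = -1/2, -1.
  2·m_0 + 6·m_1 + 1·m_2 = 6(Δ_1 - Δ_0) = -3
Natural end conditions: m_0 = m_2 = 0.
Forward elimination and back-substitution give m_0 = 0, m_1 = -1/2, m_2 = 0.

-0.5000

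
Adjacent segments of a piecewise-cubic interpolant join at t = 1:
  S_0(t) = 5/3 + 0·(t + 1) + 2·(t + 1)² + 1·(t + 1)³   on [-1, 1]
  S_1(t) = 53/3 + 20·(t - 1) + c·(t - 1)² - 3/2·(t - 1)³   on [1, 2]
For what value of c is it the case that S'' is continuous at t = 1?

8

S_0''(t) = 4 + 6·(t + 1), so S_0''(1) = 16. On the right, S_1''(1) = 2c, so c = 8.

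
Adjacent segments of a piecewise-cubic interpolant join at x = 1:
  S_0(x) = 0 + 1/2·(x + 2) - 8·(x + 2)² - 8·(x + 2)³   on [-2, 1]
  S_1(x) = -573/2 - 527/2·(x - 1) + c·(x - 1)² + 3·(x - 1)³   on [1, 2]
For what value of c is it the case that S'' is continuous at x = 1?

S_0''(x) = -16 - 48·(x + 2), so S_0''(1) = -160. On the right, S_1''(1) = 2c, so c = -80.

-80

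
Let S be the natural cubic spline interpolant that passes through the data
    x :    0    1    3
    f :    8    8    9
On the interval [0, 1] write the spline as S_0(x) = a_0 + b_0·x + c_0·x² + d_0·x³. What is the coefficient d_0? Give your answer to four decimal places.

With σ_i denoting the second derivative at x_i, h_i = 1, 2, and Δ_i = (y_(i+1) − y_i)/h_i = 0, 1/2:
  1·σ_0 + 6·σ_1 + 2·σ_2 = 6(Δ_1 - Δ_0) = 3
Natural end conditions: σ_0 = σ_2 = 0.
Solving: σ_0 = 0, σ_1 = 1/2, σ_2 = 0.
On [0, 1], with S_0(x) = a_0 + b_0·x + c_0·x² + d_0·x³: c_0 = σ_0/2 = 0, d_0 = (σ_1 - σ_0)/(6h_0) = 1/12, b_0 = Δ_0 - h_0(2σ_0 + σ_1)/6 = -1/12.

0.0833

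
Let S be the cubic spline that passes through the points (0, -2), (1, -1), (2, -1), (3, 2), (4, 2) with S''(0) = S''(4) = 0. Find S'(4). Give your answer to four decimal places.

Put M_i = S'' at the i-th knot. Here h = (1, 1, 1, 1) and Δ = (1, 0, 3, 0), so the interior equations h_(i-1)·M_(i-1) + 2(h_(i-1)+h_i)·M_i + h_i·M_(i+1) = 6(Δ_i − Δ_(i-1)) read
  1·M_0 + 4·M_1 + 1·M_2 = 6(Δ_1 - Δ_0) = -6
  1·M_1 + 4·M_2 + 1·M_3 = 6(Δ_2 - Δ_1) = 18
  1·M_2 + 4·M_3 + 1·M_4 = 6(Δ_3 - Δ_2) = -18
Natural end conditions: M_0 = M_4 = 0.
Forward elimination and back-substitution give M_0 = 0, M_1 = -45/14, M_2 = 48/7, M_3 = -87/14, M_4 = 0.
On [3, 4], S'(x) = b_3 + 2c_3·(x - 3) + 3d_3·(x - 3)² with b_3 = Δ_3 - h_3(2M_3 + M_4)/6 = 29/14, c_3 = M_3/2 = -87/28, d_3 = (M_4 - M_3)/(6h_3) = 29/28. So S'(4) = -29/28.

-1.0357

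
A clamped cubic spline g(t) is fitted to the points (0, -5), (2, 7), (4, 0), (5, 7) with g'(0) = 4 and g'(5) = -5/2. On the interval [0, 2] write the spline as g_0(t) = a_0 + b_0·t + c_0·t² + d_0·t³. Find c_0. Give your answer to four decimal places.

5.3370

Let M_i = g''(x_i). Step sizes h_i = 2, 2, 1; slopes of the chords Δ_i = (y_(i+1) - y_i)/h_i = 6, -7/2, 7.
  2·M_0 + 8·M_1 + 2·M_2 = 6(Δ_1 - Δ_0) = -57
  2·M_1 + 6·M_2 + 1·M_3 = 6(Δ_2 - Δ_1) = 63
Clamped end conditions give two more equations: 2h_0·M_0 + h_0·M_1 = 6(Δ_0 - g'(0)) = 12 and h_2·M_2 + 2h_2·M_3 = 6(g'(5) - Δ_2) = -57.
Solving the tridiagonal system: M_0 = 491/46, M_1 = -353/23, M_2 = 511/23, M_3 = -911/23.
On [0, 2], with g_0(t) = a_0 + b_0·t + c_0·t² + d_0·t³: c_0 = M_0/2 = 491/92, d_0 = (M_1 - M_0)/(6h_0) = -399/184, b_0 = Δ_0 - h_0(2M_0 + M_1)/6 = 4.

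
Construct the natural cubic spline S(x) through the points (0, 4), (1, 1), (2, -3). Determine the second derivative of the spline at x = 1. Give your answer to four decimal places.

Put m_i = S'' at the i-th knot. Here h = (1, 1) and Δ = (-3, -4), so the interior equations h_(i-1)·m_(i-1) + 2(h_(i-1)+h_i)·m_i + h_i·m_(i+1) = 6(Δ_i − Δ_(i-1)) read
  1·m_0 + 4·m_1 + 1·m_2 = 6(Δ_1 - Δ_0) = -6
Natural end conditions: m_0 = m_2 = 0.
Solving: m_0 = 0, m_1 = -3/2, m_2 = 0.

-1.5000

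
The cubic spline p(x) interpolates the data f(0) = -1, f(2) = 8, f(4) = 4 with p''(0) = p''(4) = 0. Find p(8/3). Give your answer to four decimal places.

7.8704

Let m_i = p''(x_i). Step sizes h_i = 2, 2; slopes of the chords Δ_i = (y_(i+1) - y_i)/h_i = 9/2, -2.
  2·m_0 + 8·m_1 + 2·m_2 = 6(Δ_1 - Δ_0) = -39
Natural end conditions: m_0 = m_2 = 0.
Hence m_0 = 0, m_1 = -39/8, m_2 = 0.
On [2, 4], p(x) = 8 + 5/4·(x - 2) - 39/16·(x - 2)² + 13/32·(x - 2)³.
With (x - 2) = 2/3: p(8/3) = 425/54.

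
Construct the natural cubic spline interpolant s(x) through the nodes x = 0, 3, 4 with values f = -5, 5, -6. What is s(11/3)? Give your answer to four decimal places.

-1.8025

With σ_i denoting the second derivative at x_i, h_i = 3, 1, and Δ_i = (y_(i+1) − y_i)/h_i = 10/3, -11:
  3·σ_0 + 8·σ_1 + 1·σ_2 = 6(Δ_1 - Δ_0) = -86
Natural end conditions: σ_0 = σ_2 = 0.
Solving the tridiagonal system: σ_0 = 0, σ_1 = -43/4, σ_2 = 0.
On [3, 4], s(x) = 5 - 89/12·(x - 3) - 43/8·(x - 3)² + 43/24·(x - 3)³.
With (x - 3) = 2/3: s(11/3) = -146/81.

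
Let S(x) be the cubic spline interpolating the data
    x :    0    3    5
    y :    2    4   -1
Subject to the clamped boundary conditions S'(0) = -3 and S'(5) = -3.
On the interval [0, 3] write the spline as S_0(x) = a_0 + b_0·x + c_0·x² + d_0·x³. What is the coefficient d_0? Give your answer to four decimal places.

With σ_i denoting the second derivative at x_i, h_i = 3, 2, and Δ_i = (y_(i+1) − y_i)/h_i = 2/3, -5/2:
  3·σ_0 + 10·σ_1 + 2·σ_2 = 6(Δ_1 - Δ_0) = -19
Clamped end conditions give two more equations: 2h_0·σ_0 + h_0·σ_1 = 6(Δ_0 - S'(0)) = 22 and h_1·σ_1 + 2h_1·σ_2 = 6(S'(5) - Δ_1) = -3.
Forward elimination and back-substitution give σ_0 = 167/30, σ_1 = -19/5, σ_2 = 23/20.
On [0, 3], with S_0(x) = a_0 + b_0·x + c_0·x² + d_0·x³: c_0 = σ_0/2 = 167/60, d_0 = (σ_1 - σ_0)/(6h_0) = -281/540, b_0 = Δ_0 - h_0(2σ_0 + σ_1)/6 = -3.

-0.5204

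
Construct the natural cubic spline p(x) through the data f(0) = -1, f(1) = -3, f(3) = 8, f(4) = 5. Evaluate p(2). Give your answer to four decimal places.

Let σ_i = p''(x_i). Step sizes h_i = 1, 2, 1; slopes of the chords Δ_i = (y_(i+1) - y_i)/h_i = -2, 11/2, -3.
  1·σ_0 + 6·σ_1 + 2·σ_2 = 6(Δ_1 - Δ_0) = 45
  2·σ_1 + 6·σ_2 + 1·σ_3 = 6(Δ_2 - Δ_1) = -51
Natural end conditions: σ_0 = σ_3 = 0.
Forward elimination and back-substitution give σ_0 = 0, σ_1 = 93/8, σ_2 = -99/8, σ_3 = 0.
On [1, 3], p(x) = -3 + 15/8·(x - 1) + 93/16·(x - 1)² - 2·(x - 1)³.
With (x - 1) = 1: p(2) = 43/16.

2.6875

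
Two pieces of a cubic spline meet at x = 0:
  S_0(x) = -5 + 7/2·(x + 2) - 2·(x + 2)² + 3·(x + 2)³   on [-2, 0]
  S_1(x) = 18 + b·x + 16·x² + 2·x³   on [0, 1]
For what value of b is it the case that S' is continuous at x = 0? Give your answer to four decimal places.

31.5000

S_0'(x) = 7/2 - 4·(x + 2) + 9·(x + 2)², so S_0'(0) = 63/2. On the right, S_1'(0) = b, so b = 63/2.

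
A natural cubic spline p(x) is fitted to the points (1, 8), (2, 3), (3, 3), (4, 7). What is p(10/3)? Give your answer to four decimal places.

Put M_i = p'' at the i-th knot. Here h = (1, 1, 1) and Δ = (-5, 0, 4), so the interior equations h_(i-1)·M_(i-1) + 2(h_(i-1)+h_i)·M_i + h_i·M_(i+1) = 6(Δ_i − Δ_(i-1)) read
  1·M_0 + 4·M_1 + 1·M_2 = 6(Δ_1 - Δ_0) = 30
  1·M_1 + 4·M_2 + 1·M_3 = 6(Δ_2 - Δ_1) = 24
Natural end conditions: M_0 = M_3 = 0.
Forward elimination and back-substitution give M_0 = 0, M_1 = 32/5, M_2 = 22/5, M_3 = 0.
On [3, 4], p(x) = 3 + 38/15·(x - 3) + 11/5·(x - 3)² - 11/15·(x - 3)³.
With (x - 3) = 1/3: p(10/3) = 329/81.

4.0617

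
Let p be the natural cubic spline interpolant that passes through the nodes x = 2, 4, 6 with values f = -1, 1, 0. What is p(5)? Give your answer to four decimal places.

Let σ_i = p''(x_i). Step sizes h_i = 2, 2; slopes of the chords Δ_i = (y_(i+1) - y_i)/h_i = 1, -1/2.
  2·σ_0 + 8·σ_1 + 2·σ_2 = 6(Δ_1 - Δ_0) = -9
Natural end conditions: σ_0 = σ_2 = 0.
Forward elimination and back-substitution give σ_0 = 0, σ_1 = -9/8, σ_2 = 0.
On [4, 6], p(x) = 1 + 1/4·(x - 4) - 9/16·(x - 4)² + 3/32·(x - 4)³.
With (x - 4) = 1: p(5) = 25/32.

0.7813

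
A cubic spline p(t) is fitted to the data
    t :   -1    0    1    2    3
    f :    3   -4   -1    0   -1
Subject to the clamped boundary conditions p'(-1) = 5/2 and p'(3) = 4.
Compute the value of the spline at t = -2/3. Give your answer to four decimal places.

Let M_i = p''(x_i). Step sizes h_i = 1, 1, 1, 1; slopes of the chords Δ_i = (y_(i+1) - y_i)/h_i = -7, 3, 1, -1.
  1·M_0 + 4·M_1 + 1·M_2 = 6(Δ_1 - Δ_0) = 60
  1·M_1 + 4·M_2 + 1·M_3 = 6(Δ_2 - Δ_1) = -12
  1·M_2 + 4·M_3 + 1·M_4 = 6(Δ_3 - Δ_2) = -12
Clamped end conditions give two more equations: 2h_0·M_0 + h_0·M_1 = 6(Δ_0 - p'(-1)) = -57 and h_3·M_3 + 2h_3·M_4 = 6(p'(3) - Δ_3) = 30.
Hence M_0 = -339/8, M_1 = 111/4, M_2 = -69/8, M_3 = -21/4, M_4 = 141/8.
On [-1, 0], p(t) = 3 + 5/2·(t + 1) - 339/16·(t + 1)² + 187/16·(t + 1)³.
With (t + 1) = 1/3: p(-2/3) = 413/216.

1.9120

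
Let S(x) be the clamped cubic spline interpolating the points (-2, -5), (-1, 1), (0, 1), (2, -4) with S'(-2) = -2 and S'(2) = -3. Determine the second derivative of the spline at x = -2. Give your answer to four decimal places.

32.6818

With σ_i denoting the second derivative at x_i, h_i = 1, 1, 2, and Δ_i = (y_(i+1) − y_i)/h_i = 6, 0, -5/2:
  1·σ_0 + 4·σ_1 + 1·σ_2 = 6(Δ_1 - Δ_0) = -36
  1·σ_1 + 6·σ_2 + 2·σ_3 = 6(Δ_2 - Δ_1) = -15
Clamped end conditions give two more equations: 2h_0·σ_0 + h_0·σ_1 = 6(Δ_0 - S'(-2)) = 48 and h_2·σ_2 + 2h_2·σ_3 = 6(S'(2) - Δ_2) = -3.
Hence σ_0 = 719/22, σ_1 = -191/11, σ_2 = 17/22, σ_3 = -25/22.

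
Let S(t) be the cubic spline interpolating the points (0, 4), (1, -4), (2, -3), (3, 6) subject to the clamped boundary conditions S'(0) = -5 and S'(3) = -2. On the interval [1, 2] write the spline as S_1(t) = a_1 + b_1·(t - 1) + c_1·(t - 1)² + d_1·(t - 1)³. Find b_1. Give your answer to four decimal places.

With σ_i denoting the second derivative at x_i, h_i = 1, 1, 1, and Δ_i = (y_(i+1) − y_i)/h_i = -8, 1, 9:
  1·σ_0 + 4·σ_1 + 1·σ_2 = 6(Δ_1 - Δ_0) = 54
  1·σ_1 + 4·σ_2 + 1·σ_3 = 6(Δ_2 - Δ_1) = 48
Clamped end conditions give two more equations: 2h_0·σ_0 + h_0·σ_1 = 6(Δ_0 - S'(0)) = -18 and h_2·σ_2 + 2h_2·σ_3 = 6(S'(3) - Δ_2) = -66.
Solving the tridiagonal system: σ_0 = -76/5, σ_1 = 62/5, σ_2 = 98/5, σ_3 = -214/5.
On [1, 2], with S_1(t) = a_1 + b_1·(t - 1) + c_1·(t - 1)² + d_1·(t - 1)³: c_1 = σ_1/2 = 31/5, d_1 = (σ_2 - σ_1)/(6h_1) = 6/5, b_1 = Δ_1 - h_1(2σ_1 + σ_2)/6 = -32/5.

-6.4000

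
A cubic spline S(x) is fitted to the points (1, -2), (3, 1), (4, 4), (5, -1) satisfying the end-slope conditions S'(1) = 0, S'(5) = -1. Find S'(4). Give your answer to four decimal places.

Put m_i = S'' at the i-th knot. Here h = (2, 1, 1) and Δ = (3/2, 3, -5), so the interior equations h_(i-1)·m_(i-1) + 2(h_(i-1)+h_i)·m_i + h_i·m_(i+1) = 6(Δ_i − Δ_(i-1)) read
  2·m_0 + 6·m_1 + 1·m_2 = 6(Δ_1 - Δ_0) = 9
  1·m_1 + 4·m_2 + 1·m_3 = 6(Δ_2 - Δ_1) = -48
Clamped end conditions give two more equations: 2h_0·m_0 + h_0·m_1 = 6(Δ_0 - S'(1)) = 9 and h_2·m_2 + 2h_2·m_3 = 6(S'(5) - Δ_2) = 24.
Forward elimination and back-substitution give m_0 = -1/22, m_1 = 101/22, m_2 = -203/11, m_3 = 467/22.
On [4, 5], S'(x) = b_2 + 2c_2·(x - 4) + 3d_2·(x - 4)² with b_2 = Δ_2 - h_2(2m_2 + m_3)/6 = -105/44, c_2 = m_2/2 = -203/22, d_2 = (m_3 - m_2)/(6h_2) = 291/44. So S'(4) = -105/44.

-2.3864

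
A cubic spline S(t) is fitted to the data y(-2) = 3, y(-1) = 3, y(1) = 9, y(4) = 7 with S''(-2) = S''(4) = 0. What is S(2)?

With M_i denoting the second derivative at x_i, h_i = 1, 2, 3, and Δ_i = (y_(i+1) − y_i)/h_i = 0, 3, -2/3:
  1·M_0 + 6·M_1 + 2·M_2 = 6(Δ_1 - Δ_0) = 18
  2·M_1 + 10·M_2 + 3·M_3 = 6(Δ_2 - Δ_1) = -22
Natural end conditions: M_0 = M_3 = 0.
Solving: M_0 = 0, M_1 = 4, M_2 = -3, M_3 = 0.
On [1, 4], S(t) = 9 + 7/3·(t - 1) - 3/2·(t - 1)² + 1/6·(t - 1)³.
With (t - 1) = 1: S(2) = 10.

10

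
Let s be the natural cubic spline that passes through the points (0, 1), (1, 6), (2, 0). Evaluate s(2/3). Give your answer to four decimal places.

With m_i denoting the second derivative at x_i, h_i = 1, 1, and Δ_i = (y_(i+1) − y_i)/h_i = 5, -6:
  1·m_0 + 4·m_1 + 1·m_2 = 6(Δ_1 - Δ_0) = -66
Natural end conditions: m_0 = m_2 = 0.
Solving the tridiagonal system: m_0 = 0, m_1 = -33/2, m_2 = 0.
On [0, 1], s(x) = 1 + 31/4·x + 0·x² - 11/4·x³.
With x = 2/3: s(2/3) = 289/54.

5.3519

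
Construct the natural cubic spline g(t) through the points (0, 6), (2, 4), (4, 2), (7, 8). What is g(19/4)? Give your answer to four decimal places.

2.5674

Put σ_i = g'' at the i-th knot. Here h = (2, 2, 3) and Δ = (-1, -1, 2), so the interior equations h_(i-1)·σ_(i-1) + 2(h_(i-1)+h_i)·σ_i + h_i·σ_(i+1) = 6(Δ_i − Δ_(i-1)) read
  2·σ_0 + 8·σ_1 + 2·σ_2 = 6(Δ_1 - Δ_0) = 0
  2·σ_1 + 10·σ_2 + 3·σ_3 = 6(Δ_2 - Δ_1) = 18
Natural end conditions: σ_0 = σ_3 = 0.
Solving: σ_0 = 0, σ_1 = -9/19, σ_2 = 36/19, σ_3 = 0.
On [4, 7], g(t) = 2 + 2/19·(t - 4) + 18/19·(t - 4)² - 2/19·(t - 4)³.
With (t - 4) = 3/4: g(19/4) = 1561/608.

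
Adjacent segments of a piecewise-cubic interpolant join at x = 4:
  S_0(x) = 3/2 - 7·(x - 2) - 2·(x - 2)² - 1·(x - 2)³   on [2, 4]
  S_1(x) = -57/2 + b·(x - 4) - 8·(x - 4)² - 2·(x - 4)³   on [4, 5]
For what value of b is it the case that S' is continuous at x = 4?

S_0'(x) = -7 - 4·(x - 2) - 3·(x - 2)², so S_0'(4) = -27. On the right, S_1'(4) = b, so b = -27.

-27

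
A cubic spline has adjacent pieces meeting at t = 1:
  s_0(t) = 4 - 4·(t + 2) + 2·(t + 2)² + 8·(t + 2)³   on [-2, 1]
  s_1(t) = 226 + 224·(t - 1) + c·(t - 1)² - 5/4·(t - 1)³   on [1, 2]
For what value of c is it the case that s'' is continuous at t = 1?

74

s_0''(t) = 4 + 48·(t + 2), so s_0''(1) = 148. On the right, s_1''(1) = 2c, so c = 74.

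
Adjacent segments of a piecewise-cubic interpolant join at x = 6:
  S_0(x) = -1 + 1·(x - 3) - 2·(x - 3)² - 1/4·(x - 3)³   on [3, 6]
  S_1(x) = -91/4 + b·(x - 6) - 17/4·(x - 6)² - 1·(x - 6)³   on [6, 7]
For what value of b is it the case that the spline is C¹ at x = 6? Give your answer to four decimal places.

-17.7500

S_0'(x) = 1 - 4·(x - 3) - 3/4·(x - 3)², so S_0'(6) = -71/4. On the right, S_1'(6) = b, so b = -71/4.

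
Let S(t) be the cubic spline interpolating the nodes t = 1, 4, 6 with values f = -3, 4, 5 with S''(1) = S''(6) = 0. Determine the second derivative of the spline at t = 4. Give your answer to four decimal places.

With σ_i denoting the second derivative at x_i, h_i = 3, 2, and Δ_i = (y_(i+1) − y_i)/h_i = 7/3, 1/2:
  3·σ_0 + 10·σ_1 + 2·σ_2 = 6(Δ_1 - Δ_0) = -11
Natural end conditions: σ_0 = σ_2 = 0.
Forward elimination and back-substitution give σ_0 = 0, σ_1 = -11/10, σ_2 = 0.

-1.1000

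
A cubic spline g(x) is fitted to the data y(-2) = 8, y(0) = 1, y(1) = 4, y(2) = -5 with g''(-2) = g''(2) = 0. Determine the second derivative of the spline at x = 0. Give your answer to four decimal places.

Let m_i = g''(x_i). Step sizes h_i = 2, 1, 1; slopes of the chords Δ_i = (y_(i+1) - y_i)/h_i = -7/2, 3, -9.
  2·m_0 + 6·m_1 + 1·m_2 = 6(Δ_1 - Δ_0) = 39
  1·m_1 + 4·m_2 + 1·m_3 = 6(Δ_2 - Δ_1) = -72
Natural end conditions: m_0 = m_3 = 0.
Forward elimination and back-substitution give m_0 = 0, m_1 = 228/23, m_2 = -471/23, m_3 = 0.

9.9130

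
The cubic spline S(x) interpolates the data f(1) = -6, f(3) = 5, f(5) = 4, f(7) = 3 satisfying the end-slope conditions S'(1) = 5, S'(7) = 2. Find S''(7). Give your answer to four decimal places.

3.5000

Let M_i = S''(x_i). Step sizes h_i = 2, 2, 2; slopes of the chords Δ_i = (y_(i+1) - y_i)/h_i = 11/2, -1/2, -1/2.
  2·M_0 + 8·M_1 + 2·M_2 = 6(Δ_1 - Δ_0) = -36
  2·M_1 + 8·M_2 + 2·M_3 = 6(Δ_2 - Δ_1) = 0
Clamped end conditions give two more equations: 2h_0·M_0 + h_0·M_1 = 6(Δ_0 - S'(1)) = 3 and h_2·M_2 + 2h_2·M_3 = 6(S'(7) - Δ_2) = 15.
Solving: M_0 = 7/2, M_1 = -11/2, M_2 = 1/2, M_3 = 7/2.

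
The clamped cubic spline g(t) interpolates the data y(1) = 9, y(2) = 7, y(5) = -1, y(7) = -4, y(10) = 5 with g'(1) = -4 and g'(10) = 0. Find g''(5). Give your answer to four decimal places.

0.3037

With M_i denoting the second derivative at x_i, h_i = 1, 3, 2, 3, and Δ_i = (y_(i+1) − y_i)/h_i = -2, -8/3, -3/2, 3:
  1·M_0 + 8·M_1 + 3·M_2 = 6(Δ_1 - Δ_0) = -4
  3·M_1 + 10·M_2 + 2·M_3 = 6(Δ_2 - Δ_1) = 7
  2·M_2 + 10·M_3 + 3·M_4 = 6(Δ_3 - Δ_2) = 27
Clamped end conditions give two more equations: 2h_0·M_0 + h_0·M_1 = 6(Δ_0 - g'(1)) = 12 and h_3·M_3 + 2h_3·M_4 = 6(g'(10) - Δ_3) = -18.
Forward elimination and back-substitution give M_0 = 4763/708, M_1 = -515/354, M_2 = 215/708, M_3 = 737/177, M_4 = -1799/354.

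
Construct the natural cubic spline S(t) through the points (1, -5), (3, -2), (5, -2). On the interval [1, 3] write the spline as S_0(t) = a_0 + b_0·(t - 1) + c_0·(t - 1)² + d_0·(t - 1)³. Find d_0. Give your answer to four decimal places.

Let M_i = S''(x_i). Step sizes h_i = 2, 2; slopes of the chords Δ_i = (y_(i+1) - y_i)/h_i = 3/2, 0.
  2·M_0 + 8·M_1 + 2·M_2 = 6(Δ_1 - Δ_0) = -9
Natural end conditions: M_0 = M_2 = 0.
Solving the tridiagonal system: M_0 = 0, M_1 = -9/8, M_2 = 0.
On [1, 3], with S_0(t) = a_0 + b_0·(t - 1) + c_0·(t - 1)² + d_0·(t - 1)³: c_0 = M_0/2 = 0, d_0 = (M_1 - M_0)/(6h_0) = -3/32, b_0 = Δ_0 - h_0(2M_0 + M_1)/6 = 15/8.

-0.0938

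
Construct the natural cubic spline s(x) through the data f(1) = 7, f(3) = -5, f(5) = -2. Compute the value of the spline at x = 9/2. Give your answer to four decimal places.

Write M_i for s''(x_i). With h_i = 2, 2 and divided differences Δ_i = -6, 3/2, the continuity of s' gives the tridiagonal system
  2·M_0 + 8·M_1 + 2·M_2 = 6(Δ_1 - Δ_0) = 45
Natural end conditions: M_0 = M_2 = 0.
Solving: M_0 = 0, M_1 = 45/8, M_2 = 0.
On [3, 5], s(x) = -5 - 9/4·(x - 3) + 45/16·(x - 3)² - 15/32·(x - 3)³.
With (x - 3) = 3/2: s(9/2) = -929/256.

-3.6289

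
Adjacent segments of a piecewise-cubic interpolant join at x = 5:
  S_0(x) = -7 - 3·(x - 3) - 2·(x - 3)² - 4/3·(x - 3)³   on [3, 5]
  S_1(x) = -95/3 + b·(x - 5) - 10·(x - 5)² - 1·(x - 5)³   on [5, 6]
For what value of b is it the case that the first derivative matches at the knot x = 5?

-27

S_0'(x) = -3 - 4·(x - 3) - 4·(x - 3)², so S_0'(5) = -27. On the right, S_1'(5) = b, so b = -27.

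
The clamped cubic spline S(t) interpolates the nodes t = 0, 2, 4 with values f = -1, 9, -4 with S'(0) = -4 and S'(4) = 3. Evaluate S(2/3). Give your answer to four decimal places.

0.5370

Let m_i = S''(x_i). Step sizes h_i = 2, 2; slopes of the chords Δ_i = (y_(i+1) - y_i)/h_i = 5, -13/2.
  2·m_0 + 8·m_1 + 2·m_2 = 6(Δ_1 - Δ_0) = -69
Clamped end conditions give two more equations: 2h_0·m_0 + h_0·m_1 = 6(Δ_0 - S'(0)) = 54 and h_1·m_1 + 2h_1·m_2 = 6(S'(4) - Δ_1) = 57.
Forward elimination and back-substitution give m_0 = 191/8, m_1 = -83/4, m_2 = 197/8.
On [0, 2], S(t) = -1 - 4·t + 191/16·t² - 119/32·t³.
With t = 2/3: S(2/3) = 29/54.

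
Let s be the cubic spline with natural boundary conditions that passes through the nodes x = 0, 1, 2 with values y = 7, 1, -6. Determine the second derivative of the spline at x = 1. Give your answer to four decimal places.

Put M_i = s'' at the i-th knot. Here h = (1, 1) and Δ = (-6, -7), so the interior equations h_(i-1)·M_(i-1) + 2(h_(i-1)+h_i)·M_i + h_i·M_(i+1) = 6(Δ_i − Δ_(i-1)) read
  1·M_0 + 4·M_1 + 1·M_2 = 6(Δ_1 - Δ_0) = -6
Natural end conditions: M_0 = M_2 = 0.
Hence M_0 = 0, M_1 = -3/2, M_2 = 0.

-1.5000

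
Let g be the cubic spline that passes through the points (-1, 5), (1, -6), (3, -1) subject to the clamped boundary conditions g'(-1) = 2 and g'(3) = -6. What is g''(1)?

16

Write M_i for g''(x_i). With h_i = 2, 2 and divided differences Δ_i = -11/2, 5/2, the continuity of g' gives the tridiagonal system
  2·M_0 + 8·M_1 + 2·M_2 = 6(Δ_1 - Δ_0) = 48
Clamped end conditions give two more equations: 2h_0·M_0 + h_0·M_1 = 6(Δ_0 - g'(-1)) = -45 and h_1·M_1 + 2h_1·M_2 = 6(g'(3) - Δ_1) = -51.
Forward elimination and back-substitution give M_0 = -77/4, M_1 = 16, M_2 = -83/4.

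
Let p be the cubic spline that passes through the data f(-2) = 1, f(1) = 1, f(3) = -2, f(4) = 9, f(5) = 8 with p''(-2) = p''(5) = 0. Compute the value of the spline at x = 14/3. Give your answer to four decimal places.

9.4410

Write M_i for p''(x_i). With h_i = 3, 2, 1, 1 and divided differences Δ_i = 0, -3/2, 11, -1, the continuity of p' gives the tridiagonal system
  3·M_0 + 10·M_1 + 2·M_2 = 6(Δ_1 - Δ_0) = -9
  2·M_1 + 6·M_2 + 1·M_3 = 6(Δ_2 - Δ_1) = 75
  1·M_2 + 4·M_3 + 1·M_4 = 6(Δ_3 - Δ_2) = -72
Natural end conditions: M_0 = M_4 = 0.
Forward elimination and back-substitution give M_0 = 0, M_1 = -951/214, M_2 = 1896/107, M_3 = -2400/107, M_4 = 0.
On [4, 5], p(x) = 9 + 693/107·(x - 4) - 1200/107·(x - 4)² + 400/107·(x - 4)³.
With (x - 4) = 2/3: p(14/3) = 27275/2889.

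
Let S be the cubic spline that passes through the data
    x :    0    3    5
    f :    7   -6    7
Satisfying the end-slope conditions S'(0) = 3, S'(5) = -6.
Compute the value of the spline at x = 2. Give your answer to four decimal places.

With m_i denoting the second derivative at x_i, h_i = 3, 2, and Δ_i = (y_(i+1) − y_i)/h_i = -13/3, 13/2:
  3·m_0 + 10·m_1 + 2·m_2 = 6(Δ_1 - Δ_0) = 65
Clamped end conditions give two more equations: 2h_0·m_0 + h_0·m_1 = 6(Δ_0 - S'(0)) = -44 and h_1·m_1 + 2h_1·m_2 = 6(S'(5) - Δ_1) = -75.
Solving the tridiagonal system: m_0 = -469/30, m_1 = 83/5, m_2 = -541/20.
On [0, 3], S(x) = 7 + 3·x - 469/60·x² + 967/540·x³.
With x = 2: S(2) = -532/135.

-3.9407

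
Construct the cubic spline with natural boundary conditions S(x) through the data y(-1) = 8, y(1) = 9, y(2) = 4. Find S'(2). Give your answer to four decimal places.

Write M_i for S''(x_i). With h_i = 2, 1 and divided differences Δ_i = 1/2, -5, the continuity of S' gives the tridiagonal system
  2·M_0 + 6·M_1 + 1·M_2 = 6(Δ_1 - Δ_0) = -33
Natural end conditions: M_0 = M_2 = 0.
Solving the tridiagonal system: M_0 = 0, M_1 = -11/2, M_2 = 0.
On [1, 2], S'(x) = b_1 + 2c_1·(x - 1) + 3d_1·(x - 1)² with b_1 = Δ_1 - h_1(2M_1 + M_2)/6 = -19/6, c_1 = M_1/2 = -11/4, d_1 = (M_2 - M_1)/(6h_1) = 11/12. So S'(2) = -71/12.

-5.9167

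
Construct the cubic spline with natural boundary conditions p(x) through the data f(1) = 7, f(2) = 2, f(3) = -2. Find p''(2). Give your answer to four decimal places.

Put m_i = p'' at the i-th knot. Here h = (1, 1) and Δ = (-5, -4), so the interior equations h_(i-1)·m_(i-1) + 2(h_(i-1)+h_i)·m_i + h_i·m_(i+1) = 6(Δ_i − Δ_(i-1)) read
  1·m_0 + 4·m_1 + 1·m_2 = 6(Δ_1 - Δ_0) = 6
Natural end conditions: m_0 = m_2 = 0.
Solving the tridiagonal system: m_0 = 0, m_1 = 3/2, m_2 = 0.

1.5000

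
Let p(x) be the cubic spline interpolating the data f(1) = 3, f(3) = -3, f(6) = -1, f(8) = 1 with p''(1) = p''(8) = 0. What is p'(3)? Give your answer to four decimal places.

Put σ_i = p'' at the i-th knot. Here h = (2, 3, 2) and Δ = (-3, 2/3, 1), so the interior equations h_(i-1)·σ_(i-1) + 2(h_(i-1)+h_i)·σ_i + h_i·σ_(i+1) = 6(Δ_i − Δ_(i-1)) read
  2·σ_0 + 10·σ_1 + 3·σ_2 = 6(Δ_1 - Δ_0) = 22
  3·σ_1 + 10·σ_2 + 2·σ_3 = 6(Δ_2 - Δ_1) = 2
Natural end conditions: σ_0 = σ_3 = 0.
Solving the tridiagonal system: σ_0 = 0, σ_1 = 214/91, σ_2 = -46/91, σ_3 = 0.
On [3, 6], p'(x) = b_1 + 2c_1·(x - 3) + 3d_1·(x - 3)² with b_1 = Δ_1 - h_1(2σ_1 + σ_2)/6 = -391/273, c_1 = σ_1/2 = 107/91, d_1 = (σ_2 - σ_1)/(6h_1) = -10/63. So p'(3) = -391/273.

-1.4322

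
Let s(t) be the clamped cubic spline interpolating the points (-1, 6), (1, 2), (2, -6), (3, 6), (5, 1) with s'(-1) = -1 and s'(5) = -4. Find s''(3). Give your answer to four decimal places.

-24.4500

Write m_i for s''(x_i). With h_i = 2, 1, 1, 2 and divided differences Δ_i = -2, -8, 12, -5/2, the continuity of s' gives the tridiagonal system
  2·m_0 + 6·m_1 + 1·m_2 = 6(Δ_1 - Δ_0) = -36
  1·m_1 + 4·m_2 + 1·m_3 = 6(Δ_2 - Δ_1) = 120
  1·m_2 + 6·m_3 + 2·m_4 = 6(Δ_3 - Δ_2) = -87
Clamped end conditions give two more equations: 2h_0·m_0 + h_0·m_1 = 6(Δ_0 - s'(-1)) = -6 and h_3·m_3 + 2h_3·m_4 = 6(s'(5) - Δ_3) = -9.
Hence m_0 = 231/40, m_1 = -291/20, m_2 = 159/4, m_3 = -489/20, m_4 = 399/40.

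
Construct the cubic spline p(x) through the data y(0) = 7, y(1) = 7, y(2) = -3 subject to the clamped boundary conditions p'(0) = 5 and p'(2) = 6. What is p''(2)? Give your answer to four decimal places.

With M_i denoting the second derivative at x_i, h_i = 1, 1, and Δ_i = (y_(i+1) − y_i)/h_i = 0, -10:
  1·M_0 + 4·M_1 + 1·M_2 = 6(Δ_1 - Δ_0) = -60
Clamped end conditions give two more equations: 2h_0·M_0 + h_0·M_1 = 6(Δ_0 - p'(0)) = -30 and h_1·M_1 + 2h_1·M_2 = 6(p'(2) - Δ_1) = 96.
Hence M_0 = 1/2, M_1 = -31, M_2 = 127/2.

63.5000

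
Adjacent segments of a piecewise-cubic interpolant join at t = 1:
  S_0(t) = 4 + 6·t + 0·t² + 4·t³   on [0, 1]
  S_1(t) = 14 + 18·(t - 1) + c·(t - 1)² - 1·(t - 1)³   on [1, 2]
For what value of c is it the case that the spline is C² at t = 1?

12

S_0''(t) = 0 + 24·t, so S_0''(1) = 24. On the right, S_1''(1) = 2c, so c = 12.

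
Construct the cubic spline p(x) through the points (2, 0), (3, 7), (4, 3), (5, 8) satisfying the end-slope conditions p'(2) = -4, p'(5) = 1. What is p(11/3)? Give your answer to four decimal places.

4.3333

Let M_i = p''(x_i). Step sizes h_i = 1, 1, 1; slopes of the chords Δ_i = (y_(i+1) - y_i)/h_i = 7, -4, 5.
  1·M_0 + 4·M_1 + 1·M_2 = 6(Δ_1 - Δ_0) = -66
  1·M_1 + 4·M_2 + 1·M_3 = 6(Δ_2 - Δ_1) = 54
Clamped end conditions give two more equations: 2h_0·M_0 + h_0·M_1 = 6(Δ_0 - p'(2)) = 66 and h_2·M_2 + 2h_2·M_3 = 6(p'(5) - Δ_2) = -24.
Solving the tridiagonal system: M_0 = 154/3, M_1 = -110/3, M_2 = 88/3, M_3 = -80/3.
On [3, 4], p(x) = 7 + 10/3·(x - 3) - 55/3·(x - 3)² + 11·(x - 3)³.
With (x - 3) = 2/3: p(11/3) = 13/3.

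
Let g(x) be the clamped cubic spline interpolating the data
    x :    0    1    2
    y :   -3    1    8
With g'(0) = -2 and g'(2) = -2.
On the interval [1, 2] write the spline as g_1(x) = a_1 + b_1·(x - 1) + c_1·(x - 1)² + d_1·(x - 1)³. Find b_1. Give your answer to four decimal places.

9.2500

Write σ_i for g''(x_i). With h_i = 1, 1 and divided differences Δ_i = 4, 7, the continuity of g' gives the tridiagonal system
  1·σ_0 + 4·σ_1 + 1·σ_2 = 6(Δ_1 - Δ_0) = 18
Clamped end conditions give two more equations: 2h_0·σ_0 + h_0·σ_1 = 6(Δ_0 - g'(0)) = 36 and h_1·σ_1 + 2h_1·σ_2 = 6(g'(2) - Δ_1) = -54.
Forward elimination and back-substitution give σ_0 = 27/2, σ_1 = 9, σ_2 = -63/2.
On [1, 2], with g_1(x) = a_1 + b_1·(x - 1) + c_1·(x - 1)² + d_1·(x - 1)³: c_1 = σ_1/2 = 9/2, d_1 = (σ_2 - σ_1)/(6h_1) = -27/4, b_1 = Δ_1 - h_1(2σ_1 + σ_2)/6 = 37/4.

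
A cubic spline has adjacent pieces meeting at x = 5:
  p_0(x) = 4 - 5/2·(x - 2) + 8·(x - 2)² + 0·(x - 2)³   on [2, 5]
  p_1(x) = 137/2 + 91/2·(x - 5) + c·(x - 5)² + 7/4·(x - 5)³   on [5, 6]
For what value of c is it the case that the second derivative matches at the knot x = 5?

8

p_0''(x) = 16 + 0·(x - 2), so p_0''(5) = 16. On the right, p_1''(5) = 2c, so c = 8.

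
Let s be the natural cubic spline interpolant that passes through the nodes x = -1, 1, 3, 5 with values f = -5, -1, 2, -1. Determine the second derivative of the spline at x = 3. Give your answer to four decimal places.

-2.3000

Put σ_i = s'' at the i-th knot. Here h = (2, 2, 2) and Δ = (2, 3/2, -3/2), so the interior equations h_(i-1)·σ_(i-1) + 2(h_(i-1)+h_i)·σ_i + h_i·σ_(i+1) = 6(Δ_i − Δ_(i-1)) read
  2·σ_0 + 8·σ_1 + 2·σ_2 = 6(Δ_1 - Δ_0) = -3
  2·σ_1 + 8·σ_2 + 2·σ_3 = 6(Δ_2 - Δ_1) = -18
Natural end conditions: σ_0 = σ_3 = 0.
Solving the tridiagonal system: σ_0 = 0, σ_1 = 1/5, σ_2 = -23/10, σ_3 = 0.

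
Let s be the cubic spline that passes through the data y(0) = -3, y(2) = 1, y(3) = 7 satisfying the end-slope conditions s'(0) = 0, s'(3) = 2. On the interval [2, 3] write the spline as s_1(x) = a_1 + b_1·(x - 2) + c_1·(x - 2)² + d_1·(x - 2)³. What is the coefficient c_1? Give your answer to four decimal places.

3.3333

With m_i denoting the second derivative at x_i, h_i = 2, 1, and Δ_i = (y_(i+1) − y_i)/h_i = 2, 6:
  2·m_0 + 6·m_1 + 1·m_2 = 6(Δ_1 - Δ_0) = 24
Clamped end conditions give two more equations: 2h_0·m_0 + h_0·m_1 = 6(Δ_0 - s'(0)) = 12 and h_1·m_1 + 2h_1·m_2 = 6(s'(3) - Δ_1) = -24.
Solving: m_0 = -1/3, m_1 = 20/3, m_2 = -46/3.
On [2, 3], with s_1(x) = a_1 + b_1·(x - 2) + c_1·(x - 2)² + d_1·(x - 2)³: c_1 = m_1/2 = 10/3, d_1 = (m_2 - m_1)/(6h_1) = -11/3, b_1 = Δ_1 - h_1(2m_1 + m_2)/6 = 19/3.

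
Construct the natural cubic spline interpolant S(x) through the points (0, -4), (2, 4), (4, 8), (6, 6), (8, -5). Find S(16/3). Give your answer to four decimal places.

7.6601

Put M_i = S'' at the i-th knot. Here h = (2, 2, 2, 2) and Δ = (4, 2, -1, -11/2), so the interior equations h_(i-1)·M_(i-1) + 2(h_(i-1)+h_i)·M_i + h_i·M_(i+1) = 6(Δ_i − Δ_(i-1)) read
  2·M_0 + 8·M_1 + 2·M_2 = 6(Δ_1 - Δ_0) = -12
  2·M_1 + 8·M_2 + 2·M_3 = 6(Δ_2 - Δ_1) = -18
  2·M_2 + 8·M_3 + 2·M_4 = 6(Δ_3 - Δ_2) = -27
Natural end conditions: M_0 = M_4 = 0.
Forward elimination and back-substitution give M_0 = 0, M_1 = -135/112, M_2 = -33/28, M_3 = -345/112, M_4 = 0.
On [4, 6], S(x) = 8 + 13/16·(x - 4) - 33/56·(x - 4)² - 71/448·(x - 4)³.
With (x - 4) = 4/3: S(16/3) = 5791/756.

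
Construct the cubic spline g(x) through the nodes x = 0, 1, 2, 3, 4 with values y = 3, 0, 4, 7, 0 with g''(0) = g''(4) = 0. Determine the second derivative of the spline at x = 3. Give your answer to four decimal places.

With σ_i denoting the second derivative at x_i, h_i = 1, 1, 1, 1, and Δ_i = (y_(i+1) − y_i)/h_i = -3, 4, 3, -7:
  1·σ_0 + 4·σ_1 + 1·σ_2 = 6(Δ_1 - Δ_0) = 42
  1·σ_1 + 4·σ_2 + 1·σ_3 = 6(Δ_2 - Δ_1) = -6
  1·σ_2 + 4·σ_3 + 1·σ_4 = 6(Δ_3 - Δ_2) = -60
Natural end conditions: σ_0 = σ_4 = 0.
Forward elimination and back-substitution give σ_0 = 0, σ_1 = 297/28, σ_2 = -3/7, σ_3 = -417/28, σ_4 = 0.

-14.8929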